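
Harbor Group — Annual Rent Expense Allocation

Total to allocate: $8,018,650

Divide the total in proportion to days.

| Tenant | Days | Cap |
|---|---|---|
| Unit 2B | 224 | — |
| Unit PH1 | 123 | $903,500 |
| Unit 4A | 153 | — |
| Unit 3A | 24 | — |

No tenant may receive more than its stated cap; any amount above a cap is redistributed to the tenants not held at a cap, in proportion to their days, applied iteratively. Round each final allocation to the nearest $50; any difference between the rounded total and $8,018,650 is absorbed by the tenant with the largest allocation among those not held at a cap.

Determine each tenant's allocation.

Unit 2B: $3,974,550; Unit PH1: $903,500; Unit 4A: $2,714,750; Unit 3A: $425,850

Total days = 524.
Unconstrained shares: Unit 2B 3,427,819.85; Unit PH1 1,882,240.36; Unit 4A 2,341,323.38; Unit 3A 367,266.41.
Capped: Unit PH1 ($903,500); balance $7,115,150 reallocated over remaining days 401.
Redistributed shares: Unit 2B 3,974,547.63 → $3,974,550; Unit 4A 2,714,757.98 → $2,714,750; Unit 3A 425,844.39 → $425,850.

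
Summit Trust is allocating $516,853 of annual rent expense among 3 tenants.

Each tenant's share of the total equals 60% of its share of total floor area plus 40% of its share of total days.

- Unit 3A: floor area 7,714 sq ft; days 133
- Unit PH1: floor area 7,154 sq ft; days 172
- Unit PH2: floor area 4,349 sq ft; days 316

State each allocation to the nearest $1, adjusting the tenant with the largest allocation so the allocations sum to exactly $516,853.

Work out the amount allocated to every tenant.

Totals — floor area 19,217, days 621.
Blended shares (60% floor area + 40% days): Unit 3A 0.3265; Unit PH1 0.3342; Unit PH2 0.3393.
Unrounded shares: Unit 3A 168,761.56; Unit PH1 172,708.38; Unit PH2 175,383.05.
At nearest $1: Unit 3A $168,762; Unit PH1 $172,708; Unit PH2 $175,383. Sum = $516,853.
No rounding difference to absorb.

Unit 3A: $168,762; Unit PH1: $172,708; Unit PH2: $175,383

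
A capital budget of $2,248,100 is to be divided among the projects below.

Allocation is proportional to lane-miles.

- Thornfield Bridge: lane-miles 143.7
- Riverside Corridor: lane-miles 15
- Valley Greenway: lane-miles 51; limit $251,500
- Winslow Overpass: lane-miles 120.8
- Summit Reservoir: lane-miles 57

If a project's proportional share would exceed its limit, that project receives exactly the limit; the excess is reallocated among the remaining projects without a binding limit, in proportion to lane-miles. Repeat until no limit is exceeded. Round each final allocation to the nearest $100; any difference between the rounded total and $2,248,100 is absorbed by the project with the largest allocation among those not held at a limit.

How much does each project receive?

Combined lane-miles = 387.5.
Proportional shares (ignoring caps): Thornfield Bridge 833,682.50; Riverside Corridor 87,023.23; Valley Greenway 295,878.97; Winslow Overpass 700,827.05; Summit Reservoir 330,688.26.
Cap binds for Valley Greenway ($251,500); balance $1,996,600 reallocated over remaining lane-miles 336.5.
Remaining shares: Thornfield Bridge 852,634.23 → $852,600; Riverside Corridor 89,001.49 → $89,000; Winslow Overpass 716,758.63 → $716,800; Summit Reservoir 338,205.65 → $338,200.

Thornfield Bridge: $852,600 | Riverside Corridor: $89,000 | Valley Greenway: $251,500 | Winslow Overpass: $716,800 | Summit Reservoir: $338,200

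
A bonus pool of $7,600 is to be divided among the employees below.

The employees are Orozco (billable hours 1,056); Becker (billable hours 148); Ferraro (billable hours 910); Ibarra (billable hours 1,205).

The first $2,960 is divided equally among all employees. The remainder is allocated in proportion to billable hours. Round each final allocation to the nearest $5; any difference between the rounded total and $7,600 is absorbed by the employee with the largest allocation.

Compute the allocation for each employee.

$2,960 shared equally gives $740 per employee.
Remainder $4,640 by billable hours (total 3,319): Orozco 1,476.30 → $1,475; Becker 206.91 → $205; Ferraro 1,272.19 → $1,270; Ibarra 1,684.60 → $1,685.
Rounding difference +$5 on remainder applied to Ibarra.
Totals: Orozco $740 + $1,475 = $2,215; Becker $740 + $205 = $945; Ferraro $740 + $1,270 = $2,010; Ibarra $740 + $1,690 = $2,430.

Orozco: $2,215 · Becker: $945 · Ferraro: $2,010 · Ibarra: $2,430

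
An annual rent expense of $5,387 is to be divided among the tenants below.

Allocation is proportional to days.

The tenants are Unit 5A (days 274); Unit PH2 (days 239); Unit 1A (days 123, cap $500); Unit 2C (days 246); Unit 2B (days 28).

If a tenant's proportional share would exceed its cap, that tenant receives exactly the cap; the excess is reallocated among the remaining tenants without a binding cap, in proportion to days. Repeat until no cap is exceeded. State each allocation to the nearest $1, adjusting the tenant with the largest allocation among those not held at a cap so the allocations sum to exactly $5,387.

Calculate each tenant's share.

Unit 5A: $1,701 · Unit PH2: $1,484 · Unit 1A: $500 · Unit 2C: $1,528 · Unit 2B: $174

Sum of days: 910.
Proportional shares (ignoring caps): Unit 5A 1,622.02; Unit PH2 1,414.83; Unit 1A 728.13; Unit 2C 1,456.27; Unit 2B 165.75.
Cap binds for Unit 1A ($500); balance $4,887 reallocated over remaining days 787.
Redistributed shares: Unit 5A 1,701.45 → $1,701; Unit PH2 1,484.11 → $1,484; Unit 2C 1,527.58 → $1,528; Unit 2B 173.87 → $174.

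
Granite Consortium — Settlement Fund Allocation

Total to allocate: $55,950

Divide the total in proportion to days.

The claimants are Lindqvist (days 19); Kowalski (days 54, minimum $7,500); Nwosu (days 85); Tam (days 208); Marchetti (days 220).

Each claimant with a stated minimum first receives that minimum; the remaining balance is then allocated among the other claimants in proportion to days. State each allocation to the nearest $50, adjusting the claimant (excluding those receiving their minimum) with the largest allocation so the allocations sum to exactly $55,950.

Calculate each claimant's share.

Lindqvist: $1,750 · Kowalski: $7,500 · Nwosu: $7,750 · Tam: $18,950 · Marchetti: $20,000

Minimums first: Kowalski $7,500. Residual $48,450.
Residual split over remaining days 532: Lindqvist 1,730.36 → $1,750; Nwosu 7,741.07 → $7,750; Tam 18,942.86 → $18,950; Marchetti 20,035.71 → $20,050.
Rounding difference −$50 applied to Marchetti → $20,000.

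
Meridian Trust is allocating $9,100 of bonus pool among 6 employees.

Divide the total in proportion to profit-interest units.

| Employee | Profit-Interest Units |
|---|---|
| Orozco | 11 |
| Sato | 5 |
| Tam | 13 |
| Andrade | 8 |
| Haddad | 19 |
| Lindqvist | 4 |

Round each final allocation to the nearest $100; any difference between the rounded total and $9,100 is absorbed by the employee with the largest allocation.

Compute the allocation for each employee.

Orozco: $1,700 | Sato: $800 | Tam: $2,000 | Andrade: $1,200 | Haddad: $2,800 | Lindqvist: $600

Total profit-interest units = 60.
Pro-rata amounts: Orozco 11/60 × $9,100 = 1,668.33; Sato 5/60 × $9,100 = 758.33; Tam 13/60 × $9,100 = 1,971.67; Andrade 8/60 × $9,100 = 1,213.33; Haddad 19/60 × $9,100 = 2,881.67; Lindqvist 4/60 × $9,100 = 606.67.
After rounding ($100): Orozco $1,700; Sato $800; Tam $2,000; Andrade $1,200; Haddad $2,900; Lindqvist $600. Sum = $9,200.
Difference $9,100 − $9,200 = −$100 applied to largest allocation (Haddad): Haddad becomes $2,800.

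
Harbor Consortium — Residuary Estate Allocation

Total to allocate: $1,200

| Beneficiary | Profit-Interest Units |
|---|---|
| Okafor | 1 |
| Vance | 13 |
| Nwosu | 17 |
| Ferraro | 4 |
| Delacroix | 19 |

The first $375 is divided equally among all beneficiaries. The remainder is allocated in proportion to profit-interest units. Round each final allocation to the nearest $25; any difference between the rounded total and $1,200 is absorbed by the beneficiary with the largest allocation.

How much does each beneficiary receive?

Okafor: $100; Vance: $275; Nwosu: $325; Ferraro: $125; Delacroix: $375

First tranche $375 split equally: $75 each.
Remainder $825 by profit-interest units (total 54): Okafor 15.28 → $25; Vance 198.61 → $200; Nwosu 259.72 → $250; Ferraro 61.11 → $50; Delacroix 290.28 → $300.
Totals: Okafor $75 + $25 = $100; Vance $75 + $200 = $275; Nwosu $75 + $250 = $325; Ferraro $75 + $50 = $125; Delacroix $75 + $300 = $375.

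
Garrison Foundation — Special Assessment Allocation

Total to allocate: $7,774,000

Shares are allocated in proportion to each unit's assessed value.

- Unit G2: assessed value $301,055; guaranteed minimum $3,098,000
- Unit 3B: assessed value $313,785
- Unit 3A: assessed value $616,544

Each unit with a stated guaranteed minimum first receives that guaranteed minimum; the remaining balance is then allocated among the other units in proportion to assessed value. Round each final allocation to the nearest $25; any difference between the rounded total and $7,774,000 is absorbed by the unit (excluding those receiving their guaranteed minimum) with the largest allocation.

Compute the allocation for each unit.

Unit G2: $3,098,000 · Unit 3B: $1,577,150 · Unit 3A: $3,098,850

Minimums first: Unit G2 $3,098,000. Balance $4,676,000.
Balance split over remaining assessed value 930,329: Unit 3B 1,577,139.55 → $1,577,150; Unit 3A 3,098,860.45 → $3,098,850.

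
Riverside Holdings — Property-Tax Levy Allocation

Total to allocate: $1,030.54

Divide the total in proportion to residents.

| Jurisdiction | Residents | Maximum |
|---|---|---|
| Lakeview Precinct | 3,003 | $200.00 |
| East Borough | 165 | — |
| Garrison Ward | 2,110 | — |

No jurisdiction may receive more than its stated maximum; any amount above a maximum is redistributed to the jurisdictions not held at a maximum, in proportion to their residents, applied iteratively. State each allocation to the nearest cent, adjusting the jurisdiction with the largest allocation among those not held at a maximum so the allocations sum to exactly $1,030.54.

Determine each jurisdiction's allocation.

Lakeview Precinct: $200.00; East Borough: $60.24; Garrison Ward: $770.30

Sum of residents: 5,278.
Proportional shares (ignoring caps): Lakeview Precinct 586.3417; East Borough 32.2166; Garrison Ward 411.9817.
Held at cap: Lakeview Precinct ($200.00); residual $830.54 reallocated over remaining residents 2,275.
Redistributed shares: East Borough 60.2370 → $60.24; Garrison Ward 770.3030 → $770.30.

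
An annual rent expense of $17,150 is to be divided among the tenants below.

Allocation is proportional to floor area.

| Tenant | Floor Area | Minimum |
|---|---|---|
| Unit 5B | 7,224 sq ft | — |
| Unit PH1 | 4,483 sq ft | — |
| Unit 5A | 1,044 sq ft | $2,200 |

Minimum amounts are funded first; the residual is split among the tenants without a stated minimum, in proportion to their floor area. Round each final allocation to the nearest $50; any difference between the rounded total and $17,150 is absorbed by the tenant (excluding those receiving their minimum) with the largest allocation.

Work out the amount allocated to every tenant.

Unit 5B: $9,250 | Unit PH1: $5,700 | Unit 5A: $2,200

Minimums first: Unit 5A $2,200. Balance $14,950.
Balance split over remaining floor area 11,707: Unit 5B 9,225.15 → $9,250; Unit PH1 5,724.85 → $5,700.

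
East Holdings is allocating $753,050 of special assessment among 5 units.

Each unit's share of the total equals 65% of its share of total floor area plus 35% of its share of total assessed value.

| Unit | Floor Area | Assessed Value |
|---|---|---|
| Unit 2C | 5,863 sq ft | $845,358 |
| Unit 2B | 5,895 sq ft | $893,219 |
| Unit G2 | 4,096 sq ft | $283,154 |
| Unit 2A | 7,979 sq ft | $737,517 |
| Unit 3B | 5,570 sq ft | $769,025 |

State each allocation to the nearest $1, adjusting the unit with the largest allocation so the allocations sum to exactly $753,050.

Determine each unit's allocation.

Totals — floor area 29,403, assessed value 3,528,273.
Blended shares (65% floor area + 35% assessed value): Unit 2C 0.2135; Unit 2B 0.2189; Unit G2 0.1186; Unit 2A 0.2495; Unit 3B 0.1994.
Proportional shares: Unit 2C 160,753.07; Unit 2B 164,861.08; Unit G2 89,339.66; Unit 2A 187,923.00; Unit 3B 150,173.20.
After rounding ($1): Unit 2C $160,753; Unit 2B $164,861; Unit G2 $89,340; Unit 2A $187,923; Unit 3B $150,173. Sum = $753,050.
Sum already equals the total — no adjustment.

Unit 2C: $160,753; Unit 2B: $164,861; Unit G2: $89,340; Unit 2A: $187,923; Unit 3B: $150,173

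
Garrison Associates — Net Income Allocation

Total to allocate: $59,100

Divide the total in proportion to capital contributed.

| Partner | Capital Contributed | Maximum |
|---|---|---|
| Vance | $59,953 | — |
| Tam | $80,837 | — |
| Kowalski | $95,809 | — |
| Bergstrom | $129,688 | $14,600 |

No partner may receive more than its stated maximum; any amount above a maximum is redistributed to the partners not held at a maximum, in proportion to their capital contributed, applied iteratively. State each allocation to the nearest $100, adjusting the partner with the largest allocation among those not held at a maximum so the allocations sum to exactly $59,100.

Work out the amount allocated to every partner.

Capital contributed total: 366,287.
Pro-rata shares before constraints: Vance 9,673.35; Tam 13,042.96; Kowalski 15,458.68; Bergstrom 20,925.01.
Cap binds for Bergstrom ($14,600); remaining pool $44,500 reallocated over remaining capital contributed 236,599.
Redistributed shares: Vance 11,276.08 → $11,300; Tam 15,203.98 → $15,200; Kowalski 18,019.94 → $18,000.

Vance: $11,300; Tam: $15,200; Kowalski: $18,000; Bergstrom: $14,600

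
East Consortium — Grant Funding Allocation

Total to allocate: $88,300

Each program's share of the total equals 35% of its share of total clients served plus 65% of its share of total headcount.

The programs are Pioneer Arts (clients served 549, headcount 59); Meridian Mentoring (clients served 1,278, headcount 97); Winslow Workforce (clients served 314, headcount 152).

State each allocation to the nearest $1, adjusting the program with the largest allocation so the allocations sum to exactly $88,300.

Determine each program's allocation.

Totals — clients served 2,141, headcount 308.
Composite weights (35% clients served + 65% headcount): Pioneer Arts 0.2143; Meridian Mentoring 0.4136; Winslow Workforce 0.3721.
Raw shares: Pioneer Arts 18,919.23; Meridian Mentoring 36,523.43; Winslow Workforce 32,857.35.
After rounding ($1): Pioneer Arts $18,919; Meridian Mentoring $36,523; Winslow Workforce $32,857. Sum = $88,299.
Difference $88,300 − $88,299 = +$1 applied to largest allocation (Meridian Mentoring): Meridian Mentoring becomes $36,524.

Pioneer Arts: $18,919 | Meridian Mentoring: $36,524 | Winslow Workforce: $32,857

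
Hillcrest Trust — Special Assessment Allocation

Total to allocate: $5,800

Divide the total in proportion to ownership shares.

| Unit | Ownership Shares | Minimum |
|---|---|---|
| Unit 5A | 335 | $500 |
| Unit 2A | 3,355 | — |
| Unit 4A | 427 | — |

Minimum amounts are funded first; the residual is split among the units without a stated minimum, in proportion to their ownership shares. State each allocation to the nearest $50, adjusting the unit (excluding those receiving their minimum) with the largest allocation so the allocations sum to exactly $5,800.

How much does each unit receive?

Unit 5A: $500 | Unit 2A: $4,700 | Unit 4A: $600

Fund the minimums — Unit 5A $500. Residual $5,300.
Residual split over remaining ownership shares 3,782: Unit 2A 4,701.61 → $4,700; Unit 4A 598.39 → $600.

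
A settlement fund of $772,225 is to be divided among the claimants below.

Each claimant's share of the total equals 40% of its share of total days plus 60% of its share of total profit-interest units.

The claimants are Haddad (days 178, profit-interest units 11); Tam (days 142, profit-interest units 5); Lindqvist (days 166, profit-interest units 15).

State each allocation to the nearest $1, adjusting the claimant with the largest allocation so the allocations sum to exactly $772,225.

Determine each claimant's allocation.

Totals — days 486, profit-interest units 31.
Blended shares (40% days + 60% profit-interest units): Haddad 0.3594; Tam 0.2136; Lindqvist 0.4269.
Pro-rata amounts: Haddad 277,541.74; Tam 164,983.26; Lindqvist 329,699.99.
After rounding ($1): Haddad $277,542; Tam $164,983; Lindqvist $329,700. Sum = $772,225.
No rounding difference to absorb.

Haddad: $277,542 | Tam: $164,983 | Lindqvist: $329,700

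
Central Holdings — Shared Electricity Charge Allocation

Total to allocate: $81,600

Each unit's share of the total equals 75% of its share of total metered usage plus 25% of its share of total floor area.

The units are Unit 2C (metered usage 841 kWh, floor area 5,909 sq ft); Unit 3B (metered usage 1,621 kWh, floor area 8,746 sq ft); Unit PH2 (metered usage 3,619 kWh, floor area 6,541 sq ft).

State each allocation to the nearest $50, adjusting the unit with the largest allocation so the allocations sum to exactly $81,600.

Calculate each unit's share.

Unit 2C: $14,150 | Unit 3B: $24,750 | Unit PH2: $42,700

Metered usage total 6,081; floor area total 21,196.
Combined weights (75% metered usage + 25% floor area): Unit 2C 0.1734; Unit 3B 0.3031; Unit PH2 0.5235.
Unrounded shares: Unit 2C 14,151.03; Unit 3B 24,731.51; Unit PH2 42,717.46.
At nearest $50: Unit 2C $14,150; Unit 3B $24,750; Unit PH2 $42,700. Sum = $81,600.
Sum already equals the total — no adjustment.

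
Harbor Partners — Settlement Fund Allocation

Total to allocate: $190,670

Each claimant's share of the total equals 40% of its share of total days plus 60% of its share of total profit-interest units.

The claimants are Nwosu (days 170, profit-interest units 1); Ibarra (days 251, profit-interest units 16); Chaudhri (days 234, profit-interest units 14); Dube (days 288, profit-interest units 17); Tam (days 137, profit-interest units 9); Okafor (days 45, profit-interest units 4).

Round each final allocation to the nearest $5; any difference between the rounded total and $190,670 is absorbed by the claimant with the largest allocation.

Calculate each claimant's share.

Days total 1,125; profit-interest units total 61.
Composite weights (40% days + 60% profit-interest units): Nwosu 0.0703; Ibarra 0.2466; Chaudhri 0.2209; Dube 0.2696; Tam 0.1372; Okafor 0.0553.
Pro-rata amounts: Nwosu 13,400.38; Ibarra 47,023.32; Chaudhri 42,119.94; Dube 51,407.13; Tam 26,166.73; Okafor 10,552.49.
After rounding ($5): Nwosu $13,400; Ibarra $47,025; Chaudhri $42,120; Dube $51,405; Tam $26,165; Okafor $10,550. Sum = $190,665.
Difference $190,670 − $190,665 = +$5 applied to largest allocation (Dube): Dube becomes $51,410.

Nwosu: $13,400; Ibarra: $47,025; Chaudhri: $42,120; Dube: $51,410; Tam: $26,165; Okafor: $10,550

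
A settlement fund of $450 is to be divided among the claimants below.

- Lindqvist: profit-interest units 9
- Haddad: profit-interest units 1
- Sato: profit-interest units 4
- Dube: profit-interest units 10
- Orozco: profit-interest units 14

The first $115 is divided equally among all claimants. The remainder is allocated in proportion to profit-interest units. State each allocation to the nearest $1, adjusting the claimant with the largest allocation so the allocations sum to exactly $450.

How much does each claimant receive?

Lindqvist: $102 · Haddad: $32 · Sato: $58 · Dube: $111 · Orozco: $147

Equal tier: $115 ÷ 5 = $23 apiece.
Remainder $335 by profit-interest units (total 38): Lindqvist 79.34 → $79; Haddad 8.82 → $9; Sato 35.26 → $35; Dube 88.16 → $88; Orozco 123.42 → $123.
Rounding difference +$1 on remainder applied to Orozco.
Totals: Lindqvist $23 + $79 = $102; Haddad $23 + $9 = $32; Sato $23 + $35 = $58; Dube $23 + $88 = $111; Orozco $23 + $124 = $147.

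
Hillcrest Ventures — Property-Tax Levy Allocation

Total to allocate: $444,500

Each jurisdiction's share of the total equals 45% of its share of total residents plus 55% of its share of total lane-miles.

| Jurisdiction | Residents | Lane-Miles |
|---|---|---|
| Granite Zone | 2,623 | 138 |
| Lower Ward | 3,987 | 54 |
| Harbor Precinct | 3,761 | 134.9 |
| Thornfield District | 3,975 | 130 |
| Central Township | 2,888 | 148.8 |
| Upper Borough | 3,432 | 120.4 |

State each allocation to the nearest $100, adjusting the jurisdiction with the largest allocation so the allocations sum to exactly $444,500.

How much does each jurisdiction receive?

Totals — residents 20,666, lane-miles 726.1.
Composite weights (45% residents + 55% lane-miles): Granite Zone 0.1616; Lower Ward 0.1277; Harbor Precinct 0.1841; Thornfield District 0.1850; Central Township 0.1756; Upper Borough 0.1659.
Pro-rata amounts: Granite Zone 71,851.92; Lower Ward 56,771.53; Harbor Precinct 81,822.79; Thornfield District 82,244.28; Central Township 78,053.15; Upper Borough 73,756.33.
After rounding ($100): Granite Zone $71,900; Lower Ward $56,800; Harbor Precinct $81,800; Thornfield District $82,200; Central Township $78,100; Upper Borough $73,800. Sum = $444,600.
Difference $444,500 − $444,600 = −$100 applied to largest allocation (Thornfield District): Thornfield District becomes $82,100.

Granite Zone: $71,900 | Lower Ward: $56,800 | Harbor Precinct: $81,800 | Thornfield District: $82,100 | Central Township: $78,100 | Upper Borough: $73,800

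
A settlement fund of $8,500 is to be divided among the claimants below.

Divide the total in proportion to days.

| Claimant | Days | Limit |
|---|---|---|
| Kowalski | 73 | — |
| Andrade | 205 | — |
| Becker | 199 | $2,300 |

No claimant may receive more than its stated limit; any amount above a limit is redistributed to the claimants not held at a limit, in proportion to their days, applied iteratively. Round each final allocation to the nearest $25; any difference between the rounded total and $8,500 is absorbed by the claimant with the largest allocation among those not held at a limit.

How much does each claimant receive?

Kowalski: $1,625 · Andrade: $4,575 · Becker: $2,300

Sum of days: 477.
Unconstrained shares: Kowalski 1,300.84; Andrade 3,653.04; Becker 3,546.12.
Cap binds for Becker ($2,300); residual $6,200 reallocated over remaining days 278.
Redistributed shares: Kowalski 1,628.06 → $1,625; Andrade 4,571.94 → $4,575.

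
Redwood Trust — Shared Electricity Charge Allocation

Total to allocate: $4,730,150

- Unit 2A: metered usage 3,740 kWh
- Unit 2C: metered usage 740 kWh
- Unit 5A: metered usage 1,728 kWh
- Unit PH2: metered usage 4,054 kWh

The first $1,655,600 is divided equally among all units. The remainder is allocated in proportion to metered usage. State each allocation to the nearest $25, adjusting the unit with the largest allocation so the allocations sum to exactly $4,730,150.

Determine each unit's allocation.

$1,655,600 shared equally gives $413,900 per unit.
Remainder $3,074,550 by metered usage (total 10,262): Unit 2A 1,120,523.97 → $1,120,525; Unit 2C 221,707.95 → $221,700; Unit 5A 517,718.03 → $517,725; Unit PH2 1,214,600.05 → $1,214,600.
Totals: Unit 2A $413,900 + $1,120,525 = $1,534,425; Unit 2C $413,900 + $221,700 = $635,600; Unit 5A $413,900 + $517,725 = $931,625; Unit PH2 $413,900 + $1,214,600 = $1,628,500.

Unit 2A: $1,534,425; Unit 2C: $635,600; Unit 5A: $931,625; Unit PH2: $1,628,500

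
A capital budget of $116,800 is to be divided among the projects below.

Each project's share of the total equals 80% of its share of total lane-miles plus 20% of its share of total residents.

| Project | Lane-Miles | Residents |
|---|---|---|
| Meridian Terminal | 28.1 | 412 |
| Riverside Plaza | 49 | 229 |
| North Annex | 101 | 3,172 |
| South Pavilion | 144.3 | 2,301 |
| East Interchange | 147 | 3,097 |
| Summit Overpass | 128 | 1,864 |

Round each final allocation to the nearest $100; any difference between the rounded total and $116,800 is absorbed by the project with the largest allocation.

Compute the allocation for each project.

Meridian Terminal: $5,300 · Riverside Plaza: $8,100 · North Annex: $22,500 · South Pavilion: $27,400 · East Interchange: $29,500 · Summit Overpass: $24,000

Lane-miles total 597.4; residents total 11,075.
Composite weights (80% lane-miles + 20% residents): Meridian Terminal 0.0451; Riverside Plaza 0.0698; North Annex 0.1925; South Pavilion 0.2348; East Interchange 0.2528; Summit Overpass 0.2051.
Raw shares: Meridian Terminal 5,264.17; Riverside Plaza 8,147.16; North Annex 22,488.08; South Pavilion 27,423.52; East Interchange 29,524.80; Summit Overpass 23,952.27.
Rounded to nearest $100: Meridian Terminal $5,300; Riverside Plaza $8,100; North Annex $22,500; South Pavilion $27,400; East Interchange $29,500; Summit Overpass $24,000. Sum = $116,800.
Rounded total matches; no reconciliation needed.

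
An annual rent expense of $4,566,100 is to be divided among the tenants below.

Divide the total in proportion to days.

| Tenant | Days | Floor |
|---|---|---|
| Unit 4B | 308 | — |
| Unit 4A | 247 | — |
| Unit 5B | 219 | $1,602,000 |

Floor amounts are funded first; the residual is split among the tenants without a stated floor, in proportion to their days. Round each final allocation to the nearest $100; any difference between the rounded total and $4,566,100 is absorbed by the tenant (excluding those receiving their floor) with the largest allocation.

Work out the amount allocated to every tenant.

Fund the minimums — Unit 5B $1,602,000. Residual $2,964,100.
Residual split over remaining days 555: Unit 4B 1,644,941.98 → $1,644,900; Unit 4A 1,319,158.02 → $1,319,200.

Unit 4B: $1,644,900; Unit 4A: $1,319,200; Unit 5B: $1,602,000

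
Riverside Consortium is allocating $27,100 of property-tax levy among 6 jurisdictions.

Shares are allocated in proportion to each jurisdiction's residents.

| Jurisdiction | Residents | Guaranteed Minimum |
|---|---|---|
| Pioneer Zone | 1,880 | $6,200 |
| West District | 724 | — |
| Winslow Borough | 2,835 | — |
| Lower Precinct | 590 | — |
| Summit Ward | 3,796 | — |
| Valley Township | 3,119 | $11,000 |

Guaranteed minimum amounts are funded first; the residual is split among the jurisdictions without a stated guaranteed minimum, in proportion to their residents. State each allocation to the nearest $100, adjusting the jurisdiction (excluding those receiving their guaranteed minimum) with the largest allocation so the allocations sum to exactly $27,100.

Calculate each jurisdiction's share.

Minimums first: Pioneer Zone $6,200; Valley Township $11,000. Remaining pool $9,900.
Remaining pool split over remaining residents 7,945: West District 902.15 → $900; Winslow Borough 3,532.60 → $3,500; Lower Precinct 735.18 → $700; Summit Ward 4,730.07 → $4,700.
Rounding difference +$100 applied to Summit Ward → $4,800.

Pioneer Zone: $6,200 | West District: $900 | Winslow Borough: $3,500 | Lower Precinct: $700 | Summit Ward: $4,800 | Valley Township: $11,000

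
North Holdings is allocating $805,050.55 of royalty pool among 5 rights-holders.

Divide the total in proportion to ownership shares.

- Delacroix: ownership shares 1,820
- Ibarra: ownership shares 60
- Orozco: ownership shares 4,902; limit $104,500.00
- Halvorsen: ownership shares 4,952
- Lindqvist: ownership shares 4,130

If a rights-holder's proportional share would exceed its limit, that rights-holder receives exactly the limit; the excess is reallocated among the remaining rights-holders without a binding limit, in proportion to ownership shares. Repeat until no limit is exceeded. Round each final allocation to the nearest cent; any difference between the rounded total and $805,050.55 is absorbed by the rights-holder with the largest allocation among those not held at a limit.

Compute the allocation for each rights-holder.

Delacroix: $116,311.07; Ibarra: $3,834.43; Orozco: $104,500.00; Halvorsen: $316,468.38; Lindqvist: $263,936.67

Combined ownership shares = 15,864.
Pro-rata shares before constraints: Delacroix 92,359.5563; Ibarra 3,044.8205; Orozco 248,761.8379; Halvorsen 251,299.1883; Lindqvist 209,585.1470.
Cap binds for Orozco ($104,500.00); balance $700,550.55 reallocated over remaining ownership shares 10,962.
Redistributed shares: Delacroix 116,311.0747 → $116,311.07; Ibarra 3,834.4310 → $3,834.43; Halvorsen 316,468.3747 → $316,468.37; Lindqvist 263,936.6695 → $263,936.67.
Rounding difference +$0.01 applied to Halvorsen → $316,468.38.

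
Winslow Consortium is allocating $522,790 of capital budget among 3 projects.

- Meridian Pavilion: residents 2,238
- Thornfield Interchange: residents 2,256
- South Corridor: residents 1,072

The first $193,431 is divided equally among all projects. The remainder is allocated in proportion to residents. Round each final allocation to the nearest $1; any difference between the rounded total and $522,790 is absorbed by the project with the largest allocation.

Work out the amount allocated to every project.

Equal tier: $193,431 ÷ 3 = $64,477 apiece.
Remainder $329,359 by residents (total 5,566): Meridian Pavilion 132,430.01 → $132,430; Thornfield Interchange 133,495.13 → $133,495; South Corridor 63,433.86 → $63,434.
Totals: Meridian Pavilion $64,477 + $132,430 = $196,907; Thornfield Interchange $64,477 + $133,495 = $197,972; South Corridor $64,477 + $63,434 = $127,911.

Meridian Pavilion: $196,907; Thornfield Interchange: $197,972; South Corridor: $127,911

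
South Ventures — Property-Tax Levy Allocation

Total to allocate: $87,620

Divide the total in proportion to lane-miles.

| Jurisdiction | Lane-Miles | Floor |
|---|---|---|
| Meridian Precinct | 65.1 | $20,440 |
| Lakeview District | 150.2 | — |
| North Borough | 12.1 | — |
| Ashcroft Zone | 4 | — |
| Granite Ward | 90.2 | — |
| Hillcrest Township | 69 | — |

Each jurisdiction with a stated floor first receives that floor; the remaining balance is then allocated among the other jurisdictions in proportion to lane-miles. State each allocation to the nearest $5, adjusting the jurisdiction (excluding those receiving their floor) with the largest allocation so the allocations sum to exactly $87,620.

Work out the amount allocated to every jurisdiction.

Meridian Precinct: $20,440 · Lakeview District: $31,005 · North Borough: $2,495 · Ashcroft Zone: $825 · Granite Ward: $18,615 · Hillcrest Township: $14,240

Minimums first: Meridian Precinct $20,440. Remaining pool $67,180.
Remaining pool split over remaining lane-miles 325.5: Lakeview District 30,999.80 → $31,000; North Borough 2,497.32 → $2,495; Ashcroft Zone 825.56 → $825; Granite Ward 18,616.39 → $18,615; Hillcrest Township 14,240.92 → $14,240.
Rounding difference +$5 applied to Lakeview District → $31,005.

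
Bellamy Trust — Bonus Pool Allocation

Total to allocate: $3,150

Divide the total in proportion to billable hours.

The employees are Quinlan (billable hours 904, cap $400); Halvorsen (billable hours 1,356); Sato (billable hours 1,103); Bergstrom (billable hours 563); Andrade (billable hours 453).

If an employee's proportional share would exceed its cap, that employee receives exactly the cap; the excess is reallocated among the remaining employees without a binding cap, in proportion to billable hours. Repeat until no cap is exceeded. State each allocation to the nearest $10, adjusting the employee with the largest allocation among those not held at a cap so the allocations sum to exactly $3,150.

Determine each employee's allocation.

Quinlan: $400 | Halvorsen: $1,070 | Sato: $870 | Bergstrom: $450 | Andrade: $360

Combined billable hours = 4,379.
Pro-rata shares before constraints: Quinlan 650.29; Halvorsen 975.43; Sato 793.43; Bergstrom 404.99; Andrade 325.86.
Capped: Quinlan ($400); residual $2,750 reallocated over remaining billable hours 3,475.
Remaining shares: Halvorsen 1,073.09 → $1,070; Sato 872.88 → $870; Bergstrom 445.54 → $450; Andrade 358.49 → $360.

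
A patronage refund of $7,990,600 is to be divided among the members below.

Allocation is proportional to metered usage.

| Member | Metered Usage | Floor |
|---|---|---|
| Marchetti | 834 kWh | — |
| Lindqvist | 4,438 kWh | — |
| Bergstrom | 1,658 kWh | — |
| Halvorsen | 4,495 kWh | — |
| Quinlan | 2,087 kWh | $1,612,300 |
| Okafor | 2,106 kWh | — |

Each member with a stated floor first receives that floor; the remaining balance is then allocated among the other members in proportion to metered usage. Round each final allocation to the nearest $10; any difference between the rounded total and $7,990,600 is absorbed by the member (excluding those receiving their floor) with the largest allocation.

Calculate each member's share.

Marchetti: $393,130 · Lindqvist: $2,092,000 · Bergstrom: $781,560 · Halvorsen: $2,118,870 · Quinlan: $1,612,300 · Okafor: $992,740

Fund the minimums — Quinlan $1,612,300. Residual $6,378,300.
Residual split over remaining metered usage 13,531: Marchetti 393,134.45 → $393,130; Lindqvist 2,092,003.21 → $2,092,000; Bergstrom 781,555.05 → $781,560; Halvorsen 2,118,872.11 → $2,118,870; Okafor 992,735.19 → $992,740.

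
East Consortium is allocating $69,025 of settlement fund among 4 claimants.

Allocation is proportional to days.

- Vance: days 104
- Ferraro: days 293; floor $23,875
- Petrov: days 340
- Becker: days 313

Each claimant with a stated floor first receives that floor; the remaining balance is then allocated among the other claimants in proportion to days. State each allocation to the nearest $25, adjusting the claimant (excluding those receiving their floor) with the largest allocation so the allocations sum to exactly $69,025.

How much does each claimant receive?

Vance: $6,200 · Ferraro: $23,875 · Petrov: $20,275 · Becker: $18,675

Minimums first: Ferraro $23,875. Remaining pool $45,150.
Remaining pool split over remaining days 757: Vance 6,202.91 → $6,200; Petrov 20,278.73 → $20,275; Becker 18,668.36 → $18,675.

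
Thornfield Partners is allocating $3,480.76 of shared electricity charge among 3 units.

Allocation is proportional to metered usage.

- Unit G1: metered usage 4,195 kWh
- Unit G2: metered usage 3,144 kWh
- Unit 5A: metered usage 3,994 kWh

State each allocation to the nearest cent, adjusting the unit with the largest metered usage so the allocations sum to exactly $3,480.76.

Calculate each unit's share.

Total metered usage = 4,195 + 3,144 + 3,994 = 11,333.
Raw shares: Unit G1 1,288.4310; Unit G2 965.6322; Unit 5A 1,226.6969.
Rounded to nearest cent: Unit G1 $1,288.43; Unit G2 $965.63; Unit 5A $1,226.70. Sum = $3,480.76.
No rounding difference to absorb.

Unit G1: $1,288.43; Unit G2: $965.63; Unit 5A: $1,226.70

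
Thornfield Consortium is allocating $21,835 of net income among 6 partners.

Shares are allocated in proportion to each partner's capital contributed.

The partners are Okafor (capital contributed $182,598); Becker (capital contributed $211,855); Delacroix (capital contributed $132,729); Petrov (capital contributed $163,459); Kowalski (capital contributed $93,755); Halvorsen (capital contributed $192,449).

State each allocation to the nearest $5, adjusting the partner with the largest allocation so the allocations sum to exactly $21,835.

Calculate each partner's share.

Sum of capital contributed: 976,845.
Unrounded shares: Okafor 182,598/976,845 × $21,835 = 4,081.54; Becker 211,855/976,845 × $21,835 = 4,735.50; Delacroix 132,729/976,845 × $21,835 = 2,966.83; Petrov 163,459/976,845 × $21,835 = 3,653.73; Kowalski 93,755/976,845 × $21,835 = 2,095.67; Halvorsen 192,449/976,845 × $21,835 = 4,301.73.
After rounding ($5): Okafor $4,080; Becker $4,735; Delacroix $2,965; Petrov $3,655; Kowalski $2,095; Halvorsen $4,300. Sum = $21,830.
Difference $21,835 − $21,830 = +$5 applied to largest allocation (Becker): Becker becomes $4,740.

Okafor: $4,080; Becker: $4,740; Delacroix: $2,965; Petrov: $3,655; Kowalski: $2,095; Halvorsen: $4,300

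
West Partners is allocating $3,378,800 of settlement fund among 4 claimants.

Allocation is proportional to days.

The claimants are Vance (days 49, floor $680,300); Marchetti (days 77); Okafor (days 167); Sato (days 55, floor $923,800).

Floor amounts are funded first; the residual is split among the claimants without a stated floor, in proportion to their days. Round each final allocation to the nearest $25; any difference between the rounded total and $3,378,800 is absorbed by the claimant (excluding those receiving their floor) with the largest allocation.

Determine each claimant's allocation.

Vance: $680,300; Marchetti: $560,050; Okafor: $1,214,650; Sato: $923,800

Minimums first: Vance $680,300; Sato $923,800. Balance $1,774,700.
Balance split over remaining days 244: Marchetti 560,048.77 → $560,050; Okafor 1,214,651.23 → $1,214,650.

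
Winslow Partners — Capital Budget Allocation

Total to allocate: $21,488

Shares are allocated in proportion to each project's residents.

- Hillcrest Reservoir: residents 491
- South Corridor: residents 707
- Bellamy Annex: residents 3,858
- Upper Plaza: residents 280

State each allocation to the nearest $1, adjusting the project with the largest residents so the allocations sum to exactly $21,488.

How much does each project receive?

Sum of residents: 491 + 707 + 3,858 + 280 = 5,336.
Pro-rata amounts: Hillcrest Reservoir 1,977.25; South Corridor 2,847.08; Bellamy Annex 15,536.11; Upper Plaza 1,127.56.
At nearest $1: Hillcrest Reservoir $1,977; South Corridor $2,847; Bellamy Annex $15,536; Upper Plaza $1,128. Sum = $21,488.
Rounded total matches; no reconciliation needed.

Hillcrest Reservoir: $1,977 · South Corridor: $2,847 · Bellamy Annex: $15,536 · Upper Plaza: $1,128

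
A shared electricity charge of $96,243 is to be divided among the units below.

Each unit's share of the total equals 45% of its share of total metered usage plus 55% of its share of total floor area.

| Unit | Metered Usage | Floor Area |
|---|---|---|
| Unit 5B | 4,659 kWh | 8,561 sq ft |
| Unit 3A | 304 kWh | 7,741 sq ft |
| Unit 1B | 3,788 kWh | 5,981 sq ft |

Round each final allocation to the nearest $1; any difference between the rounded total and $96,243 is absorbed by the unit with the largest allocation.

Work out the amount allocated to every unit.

Unit 5B: $43,395; Unit 3A: $19,893; Unit 1B: $32,955

Totals — metered usage 8,751, floor area 22,283.
Blended shares (45% metered usage + 55% floor area): Unit 5B 0.4509; Unit 3A 0.2067; Unit 1B 0.3424.
Raw shares: Unit 5B 43,394.54; Unit 3A 19,893.40; Unit 1B 32,955.06.
Rounded to nearest $1: Unit 5B $43,395; Unit 3A $19,893; Unit 1B $32,955. Sum = $96,243.
Sum already equals the total — no adjustment.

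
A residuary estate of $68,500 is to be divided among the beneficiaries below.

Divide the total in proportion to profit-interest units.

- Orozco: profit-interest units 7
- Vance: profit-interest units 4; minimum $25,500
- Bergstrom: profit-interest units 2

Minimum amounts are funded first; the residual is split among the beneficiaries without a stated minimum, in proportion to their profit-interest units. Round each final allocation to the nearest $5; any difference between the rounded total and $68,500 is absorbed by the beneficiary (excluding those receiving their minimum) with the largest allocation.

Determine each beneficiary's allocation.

Orozco: $33,445; Vance: $25,500; Bergstrom: $9,555

Fund the minimums — Vance $25,500. Balance $43,000.
Balance split over remaining profit-interest units 9: Orozco 33,444.44 → $33,445; Bergstrom 9,555.56 → $9,555.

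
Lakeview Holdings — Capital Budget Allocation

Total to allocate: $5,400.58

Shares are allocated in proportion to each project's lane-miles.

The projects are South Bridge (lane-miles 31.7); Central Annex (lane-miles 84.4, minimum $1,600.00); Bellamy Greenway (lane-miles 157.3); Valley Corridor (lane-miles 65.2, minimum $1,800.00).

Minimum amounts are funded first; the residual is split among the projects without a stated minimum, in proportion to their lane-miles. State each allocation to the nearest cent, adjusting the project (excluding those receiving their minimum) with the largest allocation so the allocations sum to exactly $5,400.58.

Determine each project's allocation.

Guaranteed amounts: Central Annex $1,600.00; Valley Corridor $1,800.00. Remaining pool $2,000.58.
Remaining pool split over remaining lane-miles 189: South Bridge 335.5470 → $335.55; Bellamy Greenway 1,665.0330 → $1,665.03.

South Bridge: $335.55 | Central Annex: $1,600.00 | Bellamy Greenway: $1,665.03 | Valley Corridor: $1,800.00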